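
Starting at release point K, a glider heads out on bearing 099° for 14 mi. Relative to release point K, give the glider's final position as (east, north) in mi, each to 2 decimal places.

(13.83, -2.19)

Leg 1 (099°, 14 mi): east 14 sin 99° = 13.83, north 14 cos 99° = -2.19
Summing: 13.83 mi east, -2.19 mi north → (13.83, -2.19).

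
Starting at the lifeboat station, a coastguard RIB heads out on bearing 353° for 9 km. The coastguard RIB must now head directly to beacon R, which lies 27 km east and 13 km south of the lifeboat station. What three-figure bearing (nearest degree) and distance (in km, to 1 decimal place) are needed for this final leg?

Leg 1 (353°, 9 km): east 9 sin 353° = -1.10, north 9 cos 353° = 8.93
Current position: (-1.10, 8.93). Target: (27, -13). Remaining: Δeast = 28.10, Δnorth = -21.93.
Bearing = atan2(28.10, -21.93) mod 360° = 127.98°; distance = √((28.10)² + (-21.93)²) = 35.644 km.

128°, 35.6 km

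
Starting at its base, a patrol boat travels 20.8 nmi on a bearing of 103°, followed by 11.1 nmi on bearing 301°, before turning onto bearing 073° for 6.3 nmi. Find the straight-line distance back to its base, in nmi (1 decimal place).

17.0 nmi

Leg 1 (103°, 20.8 nmi): east 20.8 sin 103° = 20.27, north 20.8 cos 103° = -4.68
Leg 2 (301°, 11.1 nmi): east 11.1 sin 301° = -9.51, north 11.1 cos 301° = 5.72
Leg 3 (073°, 6.3 nmi): east 6.3 sin 73° = 6.02, north 6.3 cos 73° = 1.84
Net: 16.78 east, 2.88 north. Distance = √((16.78)² + (2.88)²) = 17.022 nmi.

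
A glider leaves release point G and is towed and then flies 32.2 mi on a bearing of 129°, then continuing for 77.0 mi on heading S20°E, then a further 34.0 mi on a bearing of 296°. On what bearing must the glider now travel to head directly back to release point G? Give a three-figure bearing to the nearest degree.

Leg 1 (129°, 32.2 mi): east 32.2 sin 129° = 25.02, north 32.2 cos 129° = -20.26
Leg 2 (S20°E, 77.0 mi): east 77.0 sin 160° = 26.34, north 77.0 cos 160° = -72.36
Leg 3 (296°, 34.0 mi): east 34.0 sin 296° = -30.56, north 34.0 cos 296° = 14.90
Net displacement: 20.80 east, -77.72 north. Direction back to start is (-20.80, 77.72): bearing = atan2(-20.80, 77.72) mod 360° = 345.02° ≈ 345°.

345°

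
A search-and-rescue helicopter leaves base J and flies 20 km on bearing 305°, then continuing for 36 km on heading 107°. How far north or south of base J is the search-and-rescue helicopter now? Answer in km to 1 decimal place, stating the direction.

Leg 1 (305°, 20 km): east 20 sin 305° = -16.38, north 20 cos 305° = 11.47
Leg 2 (107°, 36 km): east 36 sin 107° = 34.43, north 36 cos 107° = -10.53
Net north component: 0.95 km.

0.9 km north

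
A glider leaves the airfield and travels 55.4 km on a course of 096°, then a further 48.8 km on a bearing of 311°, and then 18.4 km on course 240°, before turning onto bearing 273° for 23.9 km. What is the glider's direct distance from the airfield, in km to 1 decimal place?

Leg 1 (096°, 55.4 km): east 55.4 sin 96° = 55.10, north 55.4 cos 96° = -5.79
Leg 2 (311°, 48.8 km): east 48.8 sin 311° = -36.83, north 48.8 cos 311° = 32.02
Leg 3 (240°, 18.4 km): east 18.4 sin 240° = -15.93, north 18.4 cos 240° = -9.20
Leg 4 (273°, 23.9 km): east 23.9 sin 273° = -23.87, north 23.9 cos 273° = 1.25
Net: -21.54 east, 18.28 north. Distance = √((-21.54)² + (18.28)²) = 28.245 km.

28.2 km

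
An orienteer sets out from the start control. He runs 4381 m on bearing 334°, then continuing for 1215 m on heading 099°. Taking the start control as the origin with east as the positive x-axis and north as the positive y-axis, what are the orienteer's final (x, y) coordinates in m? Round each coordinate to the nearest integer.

Leg 1 (334°, 4381 m): east 4381 sin 334° = -1920.50, north 4381 cos 334° = 3937.62
Leg 2 (099°, 1215 m): east 1215 sin 99° = 1200.04, north 1215 cos 99° = -190.07
Summing: -720.46 m east, 3747.55 m north → (-720, 3748).

(-720, 3748)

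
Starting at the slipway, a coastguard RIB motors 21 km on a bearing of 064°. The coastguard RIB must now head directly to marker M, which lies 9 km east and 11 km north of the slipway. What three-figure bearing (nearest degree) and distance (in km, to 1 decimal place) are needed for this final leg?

Leg 1 (064°, 21 km): east 21 sin 64° = 18.87, north 21 cos 64° = 9.21
Current position: (18.87, 9.21). Target: (9, 11). Remaining: Δeast = -9.87, Δnorth = 1.79.
Bearing = atan2(-9.87, 1.79) mod 360° = 280.30°; distance = √((-9.87)² + (1.79)²) = 10.036 km.

280°, 10.0 km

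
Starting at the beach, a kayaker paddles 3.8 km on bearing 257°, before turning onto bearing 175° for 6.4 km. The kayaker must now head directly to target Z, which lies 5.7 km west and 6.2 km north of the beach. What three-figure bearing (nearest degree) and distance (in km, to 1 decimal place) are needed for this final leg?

349°, 13.7 km

Leg 1 (257°, 3.8 km): east 3.8 sin 257° = -3.70, north 3.8 cos 257° = -0.85
Leg 2 (175°, 6.4 km): east 6.4 sin 175° = 0.56, north 6.4 cos 175° = -6.38
Current position: (-3.14, -7.23). Target: (-5.7, 6.2). Remaining: Δeast = -2.56, Δnorth = 13.43.
Bearing = atan2(-2.56, 13.43) mod 360° = 349.23°; distance = √((-2.56)² + (13.43)²) = 13.671 km.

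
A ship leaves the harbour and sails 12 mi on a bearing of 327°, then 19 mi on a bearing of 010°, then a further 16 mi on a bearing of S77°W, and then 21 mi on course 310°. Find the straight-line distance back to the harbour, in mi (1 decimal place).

Leg 1 (327°, 12 mi): east 12 sin 327° = -6.54, north 12 cos 327° = 10.06
Leg 2 (010°, 19 mi): east 19 sin 10° = 3.30, north 19 cos 10° = 18.71
Leg 3 (S77°W, 16 mi): east 16 sin 257° = -15.59, north 16 cos 257° = -3.60
Leg 4 (310°, 21 mi): east 21 sin 310° = -16.09, north 21 cos 310° = 13.50
Net: -34.91 east, 38.67 north. Distance = √((-34.91)² + (38.67)²) = 52.102 mi.

52.1 mi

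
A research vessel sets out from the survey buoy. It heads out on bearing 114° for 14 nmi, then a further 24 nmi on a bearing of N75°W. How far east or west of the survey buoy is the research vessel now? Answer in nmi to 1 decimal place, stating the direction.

10.4 nmi west

Leg 1 (114°, 14 nmi): east 14 sin 114° = 12.79, north 14 cos 114° = -5.69
Leg 2 (N75°W, 24 nmi): east 24 sin 285° = -23.18, north 24 cos 285° = 6.21
Net east component: -10.39 nmi.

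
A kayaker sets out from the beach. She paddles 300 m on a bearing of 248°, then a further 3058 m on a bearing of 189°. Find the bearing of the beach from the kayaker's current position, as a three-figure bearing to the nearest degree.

Leg 1 (248°, 300 m): east 300 sin 248° = -278.16, north 300 cos 248° = -112.38
Leg 2 (189°, 3058 m): east 3058 sin 189° = -478.38, north 3058 cos 189° = -3020.35
Net displacement: -756.53 east, -3132.73 north. Direction back to start is (756.53, 3132.73): bearing = atan2(756.53, 3132.73) mod 360° = 13.58° ≈ 014°.

014°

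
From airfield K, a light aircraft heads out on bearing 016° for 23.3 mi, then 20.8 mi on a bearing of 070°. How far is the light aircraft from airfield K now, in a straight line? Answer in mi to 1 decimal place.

39.3 mi

Leg 1 (016°, 23.3 mi): east 23.3 sin 16° = 6.42, north 23.3 cos 16° = 22.40
Leg 2 (070°, 20.8 mi): east 20.8 sin 70° = 19.55, north 20.8 cos 70° = 7.11
Net: 25.97 east, 29.51 north. Distance = √((25.97)² + (29.51)²) = 39.310 mi.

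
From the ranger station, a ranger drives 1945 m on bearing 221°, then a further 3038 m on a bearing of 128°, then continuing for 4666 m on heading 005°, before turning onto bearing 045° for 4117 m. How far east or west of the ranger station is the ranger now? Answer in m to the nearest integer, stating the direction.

Leg 1 (221°, 1945 m): east 1945 sin 221° = -1276.03, north 1945 cos 221° = -1467.91
Leg 2 (128°, 3038 m): east 3038 sin 128° = 2393.98, north 3038 cos 128° = -1870.38
Leg 3 (005°, 4666 m): east 4666 sin 5° = 406.67, north 4666 cos 5° = 4648.24
Leg 4 (045°, 4117 m): east 4117 sin 45° = 2911.16, north 4117 cos 45° = 2911.16
Net east component: 4435.77 m.

4436 m east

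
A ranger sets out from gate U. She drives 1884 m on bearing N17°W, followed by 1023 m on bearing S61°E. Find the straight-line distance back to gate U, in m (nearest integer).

Leg 1 (N17°W, 1884 m): east 1884 sin 343° = -550.83, north 1884 cos 343° = 1801.68
Leg 2 (S61°E, 1023 m): east 1023 sin 119° = 894.74, north 1023 cos 119° = -495.96
Net: 343.91 east, 1305.72 north. Distance = √((343.91)² + (1305.72)²) = 1350.249 m.

1350 m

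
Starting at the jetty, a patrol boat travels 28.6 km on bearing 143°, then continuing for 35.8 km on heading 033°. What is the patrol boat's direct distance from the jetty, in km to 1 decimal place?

Leg 1 (143°, 28.6 km): east 28.6 sin 143° = 17.21, north 28.6 cos 143° = -22.84
Leg 2 (033°, 35.8 km): east 35.8 sin 33° = 19.50, north 35.8 cos 33° = 30.02
Net: 36.71 east, 7.18 north. Distance = √((36.71)² + (7.18)²) = 37.406 km.

37.4 km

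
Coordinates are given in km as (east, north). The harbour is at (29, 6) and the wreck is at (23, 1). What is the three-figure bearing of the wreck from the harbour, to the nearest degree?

Δeast = 23 − 29 = -6.00; Δnorth = 1 − 6 = -5.00.
Bearing = atan2(Δeast, Δnorth) mod 360° = 230.19° ≈ 230°.

230°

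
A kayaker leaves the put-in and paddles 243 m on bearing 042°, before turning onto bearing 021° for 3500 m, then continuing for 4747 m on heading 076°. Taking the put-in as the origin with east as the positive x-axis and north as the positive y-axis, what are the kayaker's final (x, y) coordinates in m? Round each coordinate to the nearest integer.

Leg 1 (042°, 243 m): east 243 sin 42° = 162.60, north 243 cos 42° = 180.58
Leg 2 (021°, 3500 m): east 3500 sin 21° = 1254.29, north 3500 cos 21° = 3267.53
Leg 3 (076°, 4747 m): east 4747 sin 76° = 4605.99, north 4747 cos 76° = 1148.40
Summing: 6022.88 m east, 4596.52 m north → (6023, 4597).

(6023, 4597)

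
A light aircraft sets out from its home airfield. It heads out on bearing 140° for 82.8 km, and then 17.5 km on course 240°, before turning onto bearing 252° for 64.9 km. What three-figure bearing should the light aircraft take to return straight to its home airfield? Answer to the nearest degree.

Leg 1 (140°, 82.8 km): east 82.8 sin 140° = 53.22, north 82.8 cos 140° = -63.43
Leg 2 (240°, 17.5 km): east 17.5 sin 240° = -15.16, north 17.5 cos 240° = -8.75
Leg 3 (252°, 64.9 km): east 64.9 sin 252° = -61.72, north 64.9 cos 252° = -20.06
Net displacement: -23.66 east, -92.23 north. Direction back to start is (23.66, 92.23): bearing = atan2(23.66, 92.23) mod 360° = 14.39° ≈ 014°.

014°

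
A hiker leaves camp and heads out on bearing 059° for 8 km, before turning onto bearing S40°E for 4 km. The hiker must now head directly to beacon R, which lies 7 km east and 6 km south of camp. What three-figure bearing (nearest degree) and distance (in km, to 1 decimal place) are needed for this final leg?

Leg 1 (059°, 8 km): east 8 sin 59° = 6.86, north 8 cos 59° = 4.12
Leg 2 (S40°E, 4 km): east 4 sin 140° = 2.57, north 4 cos 140° = -3.06
Current position: (9.43, 1.06). Target: (7, -6). Remaining: Δeast = -2.43, Δnorth = -7.06.
Bearing = atan2(-2.43, -7.06) mod 360° = 198.99°; distance = √((-2.43)² + (-7.06)²) = 7.462 km.

199°, 7.5 km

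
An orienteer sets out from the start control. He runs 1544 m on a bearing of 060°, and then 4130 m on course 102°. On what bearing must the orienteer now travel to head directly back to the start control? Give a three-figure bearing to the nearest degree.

Leg 1 (060°, 1544 m): east 1544 sin 60° = 1337.14, north 1544 cos 60° = 772.00
Leg 2 (102°, 4130 m): east 4130 sin 102° = 4039.75, north 4130 cos 102° = -858.68
Net displacement: 5376.89 east, -86.68 north. Direction back to start is (-5376.89, 86.68): bearing = atan2(-5376.89, 86.68) mod 360° = 270.92° ≈ 271°.

271°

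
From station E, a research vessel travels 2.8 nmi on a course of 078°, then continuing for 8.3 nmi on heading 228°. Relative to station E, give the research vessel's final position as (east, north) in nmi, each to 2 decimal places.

Leg 1 (078°, 2.8 nmi): east 2.8 sin 78° = 2.74, north 2.8 cos 78° = 0.58
Leg 2 (228°, 8.3 nmi): east 8.3 sin 228° = -6.17, north 8.3 cos 228° = -5.55
Summing: -3.43 nmi east, -4.97 nmi north → (-3.43, -4.97).

(-3.43, -4.97)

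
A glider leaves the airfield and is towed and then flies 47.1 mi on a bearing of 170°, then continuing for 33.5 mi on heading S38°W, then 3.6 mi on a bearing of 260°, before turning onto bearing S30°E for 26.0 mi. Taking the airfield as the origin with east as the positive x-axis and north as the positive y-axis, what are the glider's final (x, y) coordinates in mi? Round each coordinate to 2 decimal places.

Leg 1 (170°, 47.1 mi): east 47.1 sin 170° = 8.18, north 47.1 cos 170° = -46.38
Leg 2 (S38°W, 33.5 mi): east 33.5 sin 218° = -20.62, north 33.5 cos 218° = -26.40
Leg 3 (260°, 3.6 mi): east 3.6 sin 260° = -3.55, north 3.6 cos 260° = -0.63
Leg 4 (S30°E, 26.0 mi): east 26.0 sin 150° = 13.00, north 26.0 cos 150° = -22.52
Summing: -2.99 mi east, -95.92 mi north → (-2.99, -95.92).

(-2.99, -95.92)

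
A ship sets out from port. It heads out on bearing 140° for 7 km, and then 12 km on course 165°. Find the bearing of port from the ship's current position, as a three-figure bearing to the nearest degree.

Leg 1 (140°, 7 km): east 7 sin 140° = 4.50, north 7 cos 140° = -5.36
Leg 2 (165°, 12 km): east 12 sin 165° = 3.11, north 12 cos 165° = -11.59
Net displacement: 7.61 east, -16.95 north. Direction back to start is (-7.61, 16.95): bearing = atan2(-7.61, 16.95) mod 360° = 335.84° ≈ 336°.

336°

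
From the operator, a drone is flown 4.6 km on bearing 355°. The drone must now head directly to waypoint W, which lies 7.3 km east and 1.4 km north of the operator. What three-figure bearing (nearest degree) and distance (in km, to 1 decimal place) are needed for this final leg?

Leg 1 (355°, 4.6 km): east 4.6 sin 355° = -0.40, north 4.6 cos 355° = 4.58
Current position: (-0.40, 4.58). Target: (7.3, 1.4). Remaining: Δeast = 7.70, Δnorth = -3.18.
Bearing = atan2(7.70, -3.18) mod 360° = 112.45°; distance = √((7.70)² + (-3.18)²) = 8.333 km.

112°, 8.3 km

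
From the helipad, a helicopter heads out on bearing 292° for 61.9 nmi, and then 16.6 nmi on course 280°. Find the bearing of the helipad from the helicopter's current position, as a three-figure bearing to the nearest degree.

Leg 1 (292°, 61.9 nmi): east 61.9 sin 292° = -57.39, north 61.9 cos 292° = 23.19
Leg 2 (280°, 16.6 nmi): east 16.6 sin 280° = -16.35, north 16.6 cos 280° = 2.88
Net displacement: -73.74 east, 26.07 north. Direction back to start is (73.74, -26.07): bearing = atan2(73.74, -26.07) mod 360° = 109.47° ≈ 109°.

109°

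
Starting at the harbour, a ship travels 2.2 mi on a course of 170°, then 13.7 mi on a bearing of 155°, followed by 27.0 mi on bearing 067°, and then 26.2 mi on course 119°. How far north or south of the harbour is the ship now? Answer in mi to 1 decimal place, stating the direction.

16.7 mi south

Leg 1 (170°, 2.2 mi): east 2.2 sin 170° = 0.38, north 2.2 cos 170° = -2.17
Leg 2 (155°, 13.7 mi): east 13.7 sin 155° = 5.79, north 13.7 cos 155° = -12.42
Leg 3 (067°, 27.0 mi): east 27.0 sin 67° = 24.85, north 27.0 cos 67° = 10.55
Leg 4 (119°, 26.2 mi): east 26.2 sin 119° = 22.92, north 26.2 cos 119° = -12.70
Net north component: -16.74 mi.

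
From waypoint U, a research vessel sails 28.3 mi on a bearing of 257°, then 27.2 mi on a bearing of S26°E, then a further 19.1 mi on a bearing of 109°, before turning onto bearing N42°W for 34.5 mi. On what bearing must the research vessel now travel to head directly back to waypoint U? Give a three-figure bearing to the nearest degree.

Leg 1 (257°, 28.3 mi): east 28.3 sin 257° = -27.57, north 28.3 cos 257° = -6.37
Leg 2 (S26°E, 27.2 mi): east 27.2 sin 154° = 11.92, north 27.2 cos 154° = -24.45
Leg 3 (109°, 19.1 mi): east 19.1 sin 109° = 18.06, north 19.1 cos 109° = -6.22
Leg 4 (N42°W, 34.5 mi): east 34.5 sin 318° = -23.09, north 34.5 cos 318° = 25.64
Net displacement: -20.68 east, -11.39 north. Direction back to start is (20.68, 11.39): bearing = atan2(20.68, 11.39) mod 360° = 61.14° ≈ 061°.

061°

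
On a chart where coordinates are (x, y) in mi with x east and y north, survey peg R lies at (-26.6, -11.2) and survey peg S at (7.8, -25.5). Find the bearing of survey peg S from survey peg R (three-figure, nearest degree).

Δeast = 7.8 − -26.6 = 34.40; Δnorth = -25.5 − -11.2 = -14.30.
Bearing = atan2(Δeast, Δnorth) mod 360° = 112.57° ≈ 113°.

113°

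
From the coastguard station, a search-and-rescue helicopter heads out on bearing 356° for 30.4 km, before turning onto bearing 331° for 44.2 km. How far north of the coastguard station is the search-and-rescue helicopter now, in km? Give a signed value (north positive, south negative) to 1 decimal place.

69.0 km

Leg 1 (356°, 30.4 km): east 30.4 sin 356° = -2.12, north 30.4 cos 356° = 30.33
Leg 2 (331°, 44.2 km): east 44.2 sin 331° = -21.43, north 44.2 cos 331° = 38.66
Net north component: 68.98 km.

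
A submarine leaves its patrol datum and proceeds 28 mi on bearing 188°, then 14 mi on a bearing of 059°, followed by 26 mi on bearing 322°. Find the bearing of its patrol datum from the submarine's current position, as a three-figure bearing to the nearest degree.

Leg 1 (188°, 28 mi): east 28 sin 188° = -3.90, north 28 cos 188° = -27.73
Leg 2 (059°, 14 mi): east 14 sin 59° = 12.00, north 14 cos 59° = 7.21
Leg 3 (322°, 26 mi): east 26 sin 322° = -16.01, north 26 cos 322° = 20.49
Net displacement: -7.90 east, -0.03 north. Direction back to start is (7.90, 0.03): bearing = atan2(7.90, 0.03) mod 360° = 89.79° ≈ 090°.

090°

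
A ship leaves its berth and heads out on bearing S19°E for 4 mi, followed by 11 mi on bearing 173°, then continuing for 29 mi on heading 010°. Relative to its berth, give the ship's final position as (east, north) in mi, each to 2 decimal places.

(7.68, 13.86)

Leg 1 (S19°E, 4 mi): east 4 sin 161° = 1.30, north 4 cos 161° = -3.78
Leg 2 (173°, 11 mi): east 11 sin 173° = 1.34, north 11 cos 173° = -10.92
Leg 3 (010°, 29 mi): east 29 sin 10° = 5.04, north 29 cos 10° = 28.56
Summing: 7.68 mi east, 13.86 mi north → (7.68, 13.86).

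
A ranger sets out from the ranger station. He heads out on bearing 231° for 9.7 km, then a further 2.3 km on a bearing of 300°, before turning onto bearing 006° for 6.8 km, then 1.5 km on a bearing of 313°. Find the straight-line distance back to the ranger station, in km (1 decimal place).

Leg 1 (231°, 9.7 km): east 9.7 sin 231° = -7.54, north 9.7 cos 231° = -6.10
Leg 2 (300°, 2.3 km): east 2.3 sin 300° = -1.99, north 2.3 cos 300° = 1.15
Leg 3 (006°, 6.8 km): east 6.8 sin 6° = 0.71, north 6.8 cos 6° = 6.76
Leg 4 (313°, 1.5 km): east 1.5 sin 313° = -1.10, north 1.5 cos 313° = 1.02
Net: -9.92 east, 2.83 north. Distance = √((-9.92)² + (2.83)²) = 10.313 km.

10.3 km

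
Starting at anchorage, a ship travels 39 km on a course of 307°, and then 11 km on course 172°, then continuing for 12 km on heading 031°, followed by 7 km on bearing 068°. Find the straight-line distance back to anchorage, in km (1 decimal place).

30.6 km

Leg 1 (307°, 39 km): east 39 sin 307° = -31.15, north 39 cos 307° = 23.47
Leg 2 (172°, 11 km): east 11 sin 172° = 1.53, north 11 cos 172° = -10.89
Leg 3 (031°, 12 km): east 12 sin 31° = 6.18, north 12 cos 31° = 10.29
Leg 4 (068°, 7 km): east 7 sin 68° = 6.49, north 7 cos 68° = 2.62
Net: -16.95 east, 25.49 north. Distance = √((-16.95)² + (25.49)²) = 30.605 km.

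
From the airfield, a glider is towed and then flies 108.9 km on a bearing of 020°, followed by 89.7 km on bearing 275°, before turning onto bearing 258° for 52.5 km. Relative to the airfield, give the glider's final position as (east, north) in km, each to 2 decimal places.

(-103.47, 99.24)

Leg 1 (020°, 108.9 km): east 108.9 sin 20° = 37.25, north 108.9 cos 20° = 102.33
Leg 2 (275°, 89.7 km): east 89.7 sin 275° = -89.36, north 89.7 cos 275° = 7.82
Leg 3 (258°, 52.5 km): east 52.5 sin 258° = -51.35, north 52.5 cos 258° = -10.92
Summing: -103.47 km east, 99.24 km north → (-103.47, 99.24).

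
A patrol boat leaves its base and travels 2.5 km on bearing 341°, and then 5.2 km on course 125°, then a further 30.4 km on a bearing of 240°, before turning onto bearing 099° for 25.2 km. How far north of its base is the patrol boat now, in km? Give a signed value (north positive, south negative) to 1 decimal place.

-19.8 km

Leg 1 (341°, 2.5 km): east 2.5 sin 341° = -0.81, north 2.5 cos 341° = 2.36
Leg 2 (125°, 5.2 km): east 5.2 sin 125° = 4.26, north 5.2 cos 125° = -2.98
Leg 3 (240°, 30.4 km): east 30.4 sin 240° = -26.33, north 30.4 cos 240° = -15.20
Leg 4 (099°, 25.2 km): east 25.2 sin 99° = 24.89, north 25.2 cos 99° = -3.94
Net north component: -19.76 km.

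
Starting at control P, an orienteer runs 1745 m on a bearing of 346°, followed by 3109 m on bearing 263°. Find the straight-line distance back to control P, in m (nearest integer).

3746 m

Leg 1 (346°, 1745 m): east 1745 sin 346° = -422.15, north 1745 cos 346° = 1693.17
Leg 2 (263°, 3109 m): east 3109 sin 263° = -3085.83, north 3109 cos 263° = -378.89
Net: -3507.98 east, 1314.27 north. Distance = √((-3507.98)² + (1314.27)²) = 3746.096 m.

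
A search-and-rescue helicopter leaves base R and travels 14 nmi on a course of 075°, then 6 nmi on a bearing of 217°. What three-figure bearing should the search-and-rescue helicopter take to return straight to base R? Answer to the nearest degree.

Leg 1 (075°, 14 nmi): east 14 sin 75° = 13.52, north 14 cos 75° = 3.62
Leg 2 (217°, 6 nmi): east 6 sin 217° = -3.61, north 6 cos 217° = -4.79
Net displacement: 9.91 east, -1.17 north. Direction back to start is (-9.91, 1.17): bearing = atan2(-9.91, 1.17) mod 360° = 276.72° ≈ 277°.

277°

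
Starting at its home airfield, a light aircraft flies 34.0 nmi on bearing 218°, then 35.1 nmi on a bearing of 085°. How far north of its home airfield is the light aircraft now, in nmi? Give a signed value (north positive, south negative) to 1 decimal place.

Leg 1 (218°, 34.0 nmi): east 34.0 sin 218° = -20.93, north 34.0 cos 218° = -26.79
Leg 2 (085°, 35.1 nmi): east 35.1 sin 85° = 34.97, north 35.1 cos 85° = 3.06
Net north component: -23.73 nmi.

-23.7 nmi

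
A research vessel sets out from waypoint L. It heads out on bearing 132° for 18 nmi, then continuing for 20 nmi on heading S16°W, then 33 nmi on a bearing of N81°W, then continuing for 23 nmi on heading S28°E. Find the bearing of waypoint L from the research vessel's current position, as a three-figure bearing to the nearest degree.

017°

Leg 1 (132°, 18 nmi): east 18 sin 132° = 13.38, north 18 cos 132° = -12.04
Leg 2 (S16°W, 20 nmi): east 20 sin 196° = -5.51, north 20 cos 196° = -19.23
Leg 3 (N81°W, 33 nmi): east 33 sin 279° = -32.59, north 33 cos 279° = 5.16
Leg 4 (S28°E, 23 nmi): east 23 sin 152° = 10.80, north 23 cos 152° = -20.31
Net displacement: -13.93 east, -46.42 north. Direction back to start is (13.93, 46.42): bearing = atan2(13.93, 46.42) mod 360° = 16.71° ≈ 017°.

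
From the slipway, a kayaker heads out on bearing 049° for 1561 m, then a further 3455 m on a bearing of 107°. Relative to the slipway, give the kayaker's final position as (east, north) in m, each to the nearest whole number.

(4482, 14)

Leg 1 (049°, 1561 m): east 1561 sin 49° = 1178.10, north 1561 cos 49° = 1024.11
Leg 2 (107°, 3455 m): east 3455 sin 107° = 3304.03, north 3455 cos 107° = -1010.14
Summing: 4482.13 m east, 13.96 m north → (4482, 14).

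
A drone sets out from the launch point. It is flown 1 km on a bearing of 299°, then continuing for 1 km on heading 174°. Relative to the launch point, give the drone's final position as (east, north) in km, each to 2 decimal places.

(-0.77, -0.51)

Leg 1 (299°, 1 km): east 1 sin 299° = -0.87, north 1 cos 299° = 0.48
Leg 2 (174°, 1 km): east 1 sin 174° = 0.10, north 1 cos 174° = -0.99
Summing: -0.77 km east, -0.51 km north → (-0.77, -0.51).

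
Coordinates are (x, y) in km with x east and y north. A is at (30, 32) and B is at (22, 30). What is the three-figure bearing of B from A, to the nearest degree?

256°

Δeast = 22 − 30 = -8.00; Δnorth = 30 − 32 = -2.00.
Bearing = atan2(Δeast, Δnorth) mod 360° = 255.96° ≈ 256°.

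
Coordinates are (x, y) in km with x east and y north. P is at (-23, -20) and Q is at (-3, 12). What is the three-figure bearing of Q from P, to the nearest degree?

Δeast = -3 − -23 = 20.00; Δnorth = 12 − -20 = 32.00.
Bearing = atan2(Δeast, Δnorth) mod 360° = 32.01° ≈ 032°.

032°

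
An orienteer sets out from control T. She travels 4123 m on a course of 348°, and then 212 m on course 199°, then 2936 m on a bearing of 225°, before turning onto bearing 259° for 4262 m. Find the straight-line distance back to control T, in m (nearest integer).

Leg 1 (348°, 4123 m): east 4123 sin 348° = -857.22, north 4123 cos 348° = 4032.90
Leg 2 (199°, 212 m): east 212 sin 199° = -69.02, north 212 cos 199° = -200.45
Leg 3 (225°, 2936 m): east 2936 sin 225° = -2076.07, north 2936 cos 225° = -2076.07
Leg 4 (259°, 4262 m): east 4262 sin 259° = -4183.70, north 4262 cos 259° = -813.23
Net: -7186.00 east, 943.16 north. Distance = √((-7186.00)² + (943.16)²) = 7247.631 m.

7248 m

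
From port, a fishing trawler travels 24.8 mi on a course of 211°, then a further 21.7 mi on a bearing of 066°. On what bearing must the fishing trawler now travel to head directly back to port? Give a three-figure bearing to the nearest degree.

Leg 1 (211°, 24.8 mi): east 24.8 sin 211° = -12.77, north 24.8 cos 211° = -21.26
Leg 2 (066°, 21.7 mi): east 21.7 sin 66° = 19.82, north 21.7 cos 66° = 8.83
Net displacement: 7.05 east, -12.43 north. Direction back to start is (-7.05, 12.43): bearing = atan2(-7.05, 12.43) mod 360° = 330.44° ≈ 330°.

330°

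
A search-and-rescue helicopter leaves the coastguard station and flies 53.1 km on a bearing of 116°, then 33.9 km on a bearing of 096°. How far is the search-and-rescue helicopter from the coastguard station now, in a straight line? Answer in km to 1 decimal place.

Leg 1 (116°, 53.1 km): east 53.1 sin 116° = 47.73, north 53.1 cos 116° = -23.28
Leg 2 (096°, 33.9 km): east 33.9 sin 96° = 33.71, north 33.9 cos 96° = -3.54
Net: 81.44 east, -26.82 north. Distance = √((81.44)² + (-26.82)²) = 85.743 km.

85.7 km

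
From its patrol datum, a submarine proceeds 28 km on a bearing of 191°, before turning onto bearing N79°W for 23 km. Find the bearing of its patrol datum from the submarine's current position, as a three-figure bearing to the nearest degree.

Leg 1 (191°, 28 km): east 28 sin 191° = -5.34, north 28 cos 191° = -27.49
Leg 2 (N79°W, 23 km): east 23 sin 281° = -22.58, north 23 cos 281° = 4.39
Net displacement: -27.92 east, -23.10 north. Direction back to start is (27.92, 23.10): bearing = atan2(27.92, 23.10) mod 360° = 50.40° ≈ 050°.

050°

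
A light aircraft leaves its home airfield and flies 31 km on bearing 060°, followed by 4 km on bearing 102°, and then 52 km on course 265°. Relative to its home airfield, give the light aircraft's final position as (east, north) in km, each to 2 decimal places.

(-21.04, 10.14)

Leg 1 (060°, 31 km): east 31 sin 60° = 26.85, north 31 cos 60° = 15.50
Leg 2 (102°, 4 km): east 4 sin 102° = 3.91, north 4 cos 102° = -0.83
Leg 3 (265°, 52 km): east 52 sin 265° = -51.80, north 52 cos 265° = -4.53
Summing: -21.04 km east, 10.14 km north → (-21.04, 10.14).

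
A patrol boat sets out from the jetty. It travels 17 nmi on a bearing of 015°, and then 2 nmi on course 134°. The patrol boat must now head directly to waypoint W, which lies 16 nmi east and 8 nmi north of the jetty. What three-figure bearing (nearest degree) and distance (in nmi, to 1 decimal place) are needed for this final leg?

Leg 1 (015°, 17 nmi): east 17 sin 15° = 4.40, north 17 cos 15° = 16.42
Leg 2 (134°, 2 nmi): east 2 sin 134° = 1.44, north 2 cos 134° = -1.39
Current position: (5.84, 15.03). Target: (16, 8). Remaining: Δeast = 10.16, Δnorth = -7.03.
Bearing = atan2(10.16, -7.03) mod 360° = 124.68°; distance = √((10.16)² + (-7.03)²) = 12.357 nmi.

125°, 12.4 nmi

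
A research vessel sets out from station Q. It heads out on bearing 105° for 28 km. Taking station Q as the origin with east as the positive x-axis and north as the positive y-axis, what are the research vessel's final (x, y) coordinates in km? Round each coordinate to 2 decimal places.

Leg 1 (105°, 28 km): east 28 sin 105° = 27.05, north 28 cos 105° = -7.25
Summing: 27.05 km east, -7.25 km north → (27.05, -7.25).

(27.05, -7.25)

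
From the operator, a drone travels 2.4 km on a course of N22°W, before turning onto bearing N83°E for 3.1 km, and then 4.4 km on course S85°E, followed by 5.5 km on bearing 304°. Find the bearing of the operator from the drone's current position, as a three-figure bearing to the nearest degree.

Leg 1 (N22°W, 2.4 km): east 2.4 sin 338° = -0.90, north 2.4 cos 338° = 2.23
Leg 2 (N83°E, 3.1 km): east 3.1 sin 83° = 3.08, north 3.1 cos 83° = 0.38
Leg 3 (S85°E, 4.4 km): east 4.4 sin 95° = 4.38, north 4.4 cos 95° = -0.38
Leg 4 (304°, 5.5 km): east 5.5 sin 304° = -4.56, north 5.5 cos 304° = 3.08
Net displacement: 2.00 east, 5.30 north. Direction back to start is (-2.00, -5.30): bearing = atan2(-2.00, -5.30) mod 360° = 200.71° ≈ 201°.

201°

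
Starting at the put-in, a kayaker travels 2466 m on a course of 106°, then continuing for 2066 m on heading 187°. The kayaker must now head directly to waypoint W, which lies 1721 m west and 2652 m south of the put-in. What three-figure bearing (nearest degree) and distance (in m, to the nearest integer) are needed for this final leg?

271°, 3840 m

Leg 1 (106°, 2466 m): east 2466 sin 106° = 2370.47, north 2466 cos 106° = -679.72
Leg 2 (187°, 2066 m): east 2066 sin 187° = -251.78, north 2066 cos 187° = -2050.60
Current position: (2118.69, -2730.32). Target: (-1721, -2652). Remaining: Δeast = -3839.69, Δnorth = 78.32.
Bearing = atan2(-3839.69, 78.32) mod 360° = 271.17°; distance = √((-3839.69)² + (78.32)²) = 3840.488 m.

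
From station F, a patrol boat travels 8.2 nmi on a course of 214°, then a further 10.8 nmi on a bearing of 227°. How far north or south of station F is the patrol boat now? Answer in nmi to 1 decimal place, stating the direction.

14.2 nmi south

Leg 1 (214°, 8.2 nmi): east 8.2 sin 214° = -4.59, north 8.2 cos 214° = -6.80
Leg 2 (227°, 10.8 nmi): east 10.8 sin 227° = -7.90, north 10.8 cos 227° = -7.37
Net north component: -14.16 nmi.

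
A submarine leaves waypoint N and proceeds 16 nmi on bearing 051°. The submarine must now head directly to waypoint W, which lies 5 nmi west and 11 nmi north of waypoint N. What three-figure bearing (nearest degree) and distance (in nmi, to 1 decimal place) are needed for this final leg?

273°, 17.5 nmi

Leg 1 (051°, 16 nmi): east 16 sin 51° = 12.43, north 16 cos 51° = 10.07
Current position: (12.43, 10.07). Target: (-5, 11). Remaining: Δeast = -17.43, Δnorth = 0.93.
Bearing = atan2(-17.43, 0.93) mod 360° = 273.06°; distance = √((-17.43)² + (0.93)²) = 17.459 nmi.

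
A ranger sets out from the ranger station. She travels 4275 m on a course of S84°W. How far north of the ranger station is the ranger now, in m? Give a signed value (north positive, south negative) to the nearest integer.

-447 m

Leg 1 (S84°W, 4275 m): east 4275 sin 264° = -4251.58, north 4275 cos 264° = -446.86
Net north component: -446.86 m.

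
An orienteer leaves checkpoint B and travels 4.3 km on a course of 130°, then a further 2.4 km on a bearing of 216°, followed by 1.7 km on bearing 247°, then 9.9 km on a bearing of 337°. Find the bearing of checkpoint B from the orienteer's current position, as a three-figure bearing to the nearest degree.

137°

Leg 1 (130°, 4.3 km): east 4.3 sin 130° = 3.29, north 4.3 cos 130° = -2.76
Leg 2 (216°, 2.4 km): east 2.4 sin 216° = -1.41, north 2.4 cos 216° = -1.94
Leg 3 (247°, 1.7 km): east 1.7 sin 247° = -1.56, north 1.7 cos 247° = -0.66
Leg 4 (337°, 9.9 km): east 9.9 sin 337° = -3.87, north 9.9 cos 337° = 9.11
Net displacement: -3.55 east, 3.74 north. Direction back to start is (3.55, -3.74): bearing = atan2(3.55, -3.74) mod 360° = 136.52° ≈ 137°.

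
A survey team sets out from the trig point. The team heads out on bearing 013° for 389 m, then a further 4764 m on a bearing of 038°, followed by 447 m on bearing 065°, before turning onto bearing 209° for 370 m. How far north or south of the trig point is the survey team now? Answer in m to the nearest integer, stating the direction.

Leg 1 (013°, 389 m): east 389 sin 13° = 87.51, north 389 cos 13° = 379.03
Leg 2 (038°, 4764 m): east 4764 sin 38° = 2933.01, north 4764 cos 38° = 3754.08
Leg 3 (065°, 447 m): east 447 sin 65° = 405.12, north 447 cos 65° = 188.91
Leg 4 (209°, 370 m): east 370 sin 209° = -179.38, north 370 cos 209° = -323.61
Net north component: 3998.41 m.

3998 m north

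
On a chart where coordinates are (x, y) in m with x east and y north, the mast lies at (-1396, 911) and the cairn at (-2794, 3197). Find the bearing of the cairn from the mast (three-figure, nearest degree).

329°

Δeast = -2794 − -1396 = -1398.00; Δnorth = 3197 − 911 = 2286.00.
Bearing = atan2(Δeast, Δnorth) mod 360° = 328.55° ≈ 329°.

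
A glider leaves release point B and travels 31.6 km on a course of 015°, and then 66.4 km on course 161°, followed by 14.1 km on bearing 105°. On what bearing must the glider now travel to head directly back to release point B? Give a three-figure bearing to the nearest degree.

310°

Leg 1 (015°, 31.6 km): east 31.6 sin 15° = 8.18, north 31.6 cos 15° = 30.52
Leg 2 (161°, 66.4 km): east 66.4 sin 161° = 21.62, north 66.4 cos 161° = -62.78
Leg 3 (105°, 14.1 km): east 14.1 sin 105° = 13.62, north 14.1 cos 105° = -3.65
Net displacement: 43.42 east, -35.91 north. Direction back to start is (-43.42, 35.91): bearing = atan2(-43.42, 35.91) mod 360° = 309.59° ≈ 310°.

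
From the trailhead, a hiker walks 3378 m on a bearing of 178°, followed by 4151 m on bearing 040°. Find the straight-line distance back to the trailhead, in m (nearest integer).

Leg 1 (178°, 3378 m): east 3378 sin 178° = 117.89, north 3378 cos 178° = -3375.94
Leg 2 (040°, 4151 m): east 4151 sin 40° = 2668.21, north 4151 cos 40° = 3179.85
Net: 2786.10 east, -196.09 north. Distance = √((2786.10)² + (-196.09)²) = 2792.994 m.

2793 m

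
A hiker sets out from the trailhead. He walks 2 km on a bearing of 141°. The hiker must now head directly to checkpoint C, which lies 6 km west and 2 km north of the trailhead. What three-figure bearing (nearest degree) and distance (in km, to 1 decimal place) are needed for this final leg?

Leg 1 (141°, 2 km): east 2 sin 141° = 1.26, north 2 cos 141° = -1.55
Current position: (1.26, -1.55). Target: (-6, 2). Remaining: Δeast = -7.26, Δnorth = 3.55.
Bearing = atan2(-7.26, 3.55) mod 360° = 296.09°; distance = √((-7.26)² + (3.55)²) = 8.082 km.

296°, 8.1 km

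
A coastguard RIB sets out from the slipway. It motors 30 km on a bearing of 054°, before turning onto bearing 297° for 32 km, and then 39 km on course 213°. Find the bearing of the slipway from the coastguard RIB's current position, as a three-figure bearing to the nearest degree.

089°

Leg 1 (054°, 30 km): east 30 sin 54° = 24.27, north 30 cos 54° = 17.63
Leg 2 (297°, 32 km): east 32 sin 297° = -28.51, north 32 cos 297° = 14.53
Leg 3 (213°, 39 km): east 39 sin 213° = -21.24, north 39 cos 213° = -32.71
Net displacement: -25.48 east, -0.55 north. Direction back to start is (25.48, 0.55): bearing = atan2(25.48, 0.55) mod 360° = 88.77° ≈ 089°.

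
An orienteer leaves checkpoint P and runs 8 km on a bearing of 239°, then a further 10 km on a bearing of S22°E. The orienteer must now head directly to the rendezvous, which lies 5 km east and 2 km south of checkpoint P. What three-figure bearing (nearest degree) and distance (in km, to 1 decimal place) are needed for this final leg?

Leg 1 (239°, 8 km): east 8 sin 239° = -6.86, north 8 cos 239° = -4.12
Leg 2 (S22°E, 10 km): east 10 sin 158° = 3.75, north 10 cos 158° = -9.27
Current position: (-3.11, -13.39). Target: (5, -2). Remaining: Δeast = 8.11, Δnorth = 11.39.
Bearing = atan2(8.11, 11.39) mod 360° = 35.45°; distance = √((8.11)² + (11.39)²) = 13.985 km.

035°, 14.0 km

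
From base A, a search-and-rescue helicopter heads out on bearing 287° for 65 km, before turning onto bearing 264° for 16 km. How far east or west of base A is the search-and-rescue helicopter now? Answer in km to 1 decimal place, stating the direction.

78.1 km west

Leg 1 (287°, 65 km): east 65 sin 287° = -62.16, north 65 cos 287° = 19.00
Leg 2 (264°, 16 km): east 16 sin 264° = -15.91, north 16 cos 264° = -1.67
Net east component: -78.07 km.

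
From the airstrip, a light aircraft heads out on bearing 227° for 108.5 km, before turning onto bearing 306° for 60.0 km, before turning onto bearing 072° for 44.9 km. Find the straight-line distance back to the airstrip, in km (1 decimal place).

88.7 km

Leg 1 (227°, 108.5 km): east 108.5 sin 227° = -79.35, north 108.5 cos 227° = -74.00
Leg 2 (306°, 60.0 km): east 60.0 sin 306° = -48.54, north 60.0 cos 306° = 35.27
Leg 3 (072°, 44.9 km): east 44.9 sin 72° = 42.70, north 44.9 cos 72° = 13.87
Net: -85.19 east, -24.85 north. Distance = √((-85.19)² + (-24.85)²) = 88.742 km.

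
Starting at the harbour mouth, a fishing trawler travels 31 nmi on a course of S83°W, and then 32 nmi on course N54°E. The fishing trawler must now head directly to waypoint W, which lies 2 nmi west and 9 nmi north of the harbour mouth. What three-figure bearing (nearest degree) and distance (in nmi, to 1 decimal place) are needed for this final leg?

154°, 6.7 nmi

Leg 1 (S83°W, 31 nmi): east 31 sin 263° = -30.77, north 31 cos 263° = -3.78
Leg 2 (N54°E, 32 nmi): east 32 sin 54° = 25.89, north 32 cos 54° = 18.81
Current position: (-4.88, 15.03). Target: (-2, 9). Remaining: Δeast = 2.88, Δnorth = -6.03.
Bearing = atan2(2.88, -6.03) mod 360° = 154.47°; distance = √((2.88)² + (-6.03)²) = 6.684 nmi.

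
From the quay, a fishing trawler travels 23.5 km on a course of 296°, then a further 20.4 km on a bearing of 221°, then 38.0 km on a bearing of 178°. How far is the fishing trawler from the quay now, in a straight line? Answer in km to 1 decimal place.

54.4 km

Leg 1 (296°, 23.5 km): east 23.5 sin 296° = -21.12, north 23.5 cos 296° = 10.30
Leg 2 (221°, 20.4 km): east 20.4 sin 221° = -13.38, north 20.4 cos 221° = -15.40
Leg 3 (178°, 38.0 km): east 38.0 sin 178° = 1.33, north 38.0 cos 178° = -37.98
Net: -33.18 east, -43.07 north. Distance = √((-33.18)² + (-43.07)²) = 54.369 km.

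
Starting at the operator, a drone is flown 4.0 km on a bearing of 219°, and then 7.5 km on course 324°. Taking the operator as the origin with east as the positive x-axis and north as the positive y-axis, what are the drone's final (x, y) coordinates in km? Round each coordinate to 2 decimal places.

(-6.93, 2.96)

Leg 1 (219°, 4.0 km): east 4.0 sin 219° = -2.52, north 4.0 cos 219° = -3.11
Leg 2 (324°, 7.5 km): east 7.5 sin 324° = -4.41, north 7.5 cos 324° = 6.07
Summing: -6.93 km east, 2.96 km north → (-6.93, 2.96).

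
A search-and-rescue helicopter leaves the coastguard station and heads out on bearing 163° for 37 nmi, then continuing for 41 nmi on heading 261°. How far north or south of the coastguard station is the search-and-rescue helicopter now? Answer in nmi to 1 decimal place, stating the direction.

Leg 1 (163°, 37 nmi): east 37 sin 163° = 10.82, north 37 cos 163° = -35.38
Leg 2 (261°, 41 nmi): east 41 sin 261° = -40.50, north 41 cos 261° = -6.41
Net north component: -41.80 nmi.

41.8 nmi south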